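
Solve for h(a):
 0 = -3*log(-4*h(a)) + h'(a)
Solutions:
 -Integral(1/(log(-_y) + 2*log(2)), (_y, h(a)))/3 = C1 - a


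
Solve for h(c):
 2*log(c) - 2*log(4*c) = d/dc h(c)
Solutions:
 h(c) = C1 - 4*c*log(2)


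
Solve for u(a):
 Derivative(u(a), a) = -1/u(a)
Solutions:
 u(a) = -sqrt(C1 - 2*a)
 u(a) = sqrt(C1 - 2*a)


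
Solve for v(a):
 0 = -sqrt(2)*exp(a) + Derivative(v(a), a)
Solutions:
 v(a) = C1 + sqrt(2)*exp(a)


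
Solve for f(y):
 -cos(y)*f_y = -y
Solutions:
 f(y) = C1 + Integral(y/cos(y), y)


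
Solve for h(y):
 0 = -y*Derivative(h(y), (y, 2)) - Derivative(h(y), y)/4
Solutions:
 h(y) = C1 + C2*y^(3/4)


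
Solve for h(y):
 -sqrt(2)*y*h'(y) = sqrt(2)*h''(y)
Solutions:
 h(y) = C1 + C2*erf(sqrt(2)*y/2)


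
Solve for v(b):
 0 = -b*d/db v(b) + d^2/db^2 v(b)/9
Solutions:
 v(b) = C1 + C2*erfi(3*sqrt(2)*b/2)


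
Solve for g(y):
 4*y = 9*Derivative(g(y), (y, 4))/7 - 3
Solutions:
 g(y) = C1 + C2*y + C3*y^2 + C4*y^3 + 7*y^5/270 + 7*y^4/72


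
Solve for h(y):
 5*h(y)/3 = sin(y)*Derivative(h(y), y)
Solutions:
 h(y) = C1*(cos(y) - 1)^(5/6)/(cos(y) + 1)^(5/6)


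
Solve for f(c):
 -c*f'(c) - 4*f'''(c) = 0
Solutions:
 f(c) = C1 + Integral(C2*airyai(-2^(1/3)*c/2) + C3*airybi(-2^(1/3)*c/2), c)


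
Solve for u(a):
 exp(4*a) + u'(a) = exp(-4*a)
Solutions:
 u(a) = C1 - cosh(4*a)/2


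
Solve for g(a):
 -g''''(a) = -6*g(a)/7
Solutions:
 g(a) = C1*exp(-6^(1/4)*7^(3/4)*a/7) + C2*exp(6^(1/4)*7^(3/4)*a/7) + C3*sin(6^(1/4)*7^(3/4)*a/7) + C4*cos(6^(1/4)*7^(3/4)*a/7)


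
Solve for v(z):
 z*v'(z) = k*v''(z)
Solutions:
 v(z) = C1 + C2*erf(sqrt(2)*z*sqrt(-1/k)/2)/sqrt(-1/k)


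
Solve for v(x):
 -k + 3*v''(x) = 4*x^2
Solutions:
 v(x) = C1 + C2*x + k*x^2/6 + x^4/9


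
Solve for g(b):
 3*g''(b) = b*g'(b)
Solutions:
 g(b) = C1 + C2*erfi(sqrt(6)*b/6)


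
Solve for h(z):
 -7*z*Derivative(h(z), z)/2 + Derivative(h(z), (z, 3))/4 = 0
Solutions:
 h(z) = C1 + Integral(C2*airyai(14^(1/3)*z) + C3*airybi(14^(1/3)*z), z)


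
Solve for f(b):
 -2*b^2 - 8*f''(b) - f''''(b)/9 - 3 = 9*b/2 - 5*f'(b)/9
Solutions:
 f(b) = C1 + C2*exp(2^(1/3)*b*(-2^(1/3)*(5 + 7*sqrt(1129))^(1/3)/4 + 12/(5 + 7*sqrt(1129))^(1/3)))*sin(2^(1/3)*sqrt(3)*b*(12/(5 + 7*sqrt(1129))^(1/3) + 2^(1/3)*(5 + 7*sqrt(1129))^(1/3)/4)) + C3*exp(2^(1/3)*b*(-2^(1/3)*(5 + 7*sqrt(1129))^(1/3)/4 + 12/(5 + 7*sqrt(1129))^(1/3)))*cos(2^(1/3)*sqrt(3)*b*(12/(5 + 7*sqrt(1129))^(1/3) + 2^(1/3)*(5 + 7*sqrt(1129))^(1/3)/4)) + C4*exp(2^(1/3)*b*(-24/(5 + 7*sqrt(1129))^(1/3) + 2^(1/3)*(5 + 7*sqrt(1129))^(1/3)/2)) + 6*b^3/5 + 5589*b^2/100 + 201879*b/125


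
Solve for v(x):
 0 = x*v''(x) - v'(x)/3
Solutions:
 v(x) = C1 + C2*x^(4/3)


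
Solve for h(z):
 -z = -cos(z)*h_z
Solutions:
 h(z) = C1 + Integral(z/cos(z), z)


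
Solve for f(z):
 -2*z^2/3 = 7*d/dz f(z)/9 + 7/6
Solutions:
 f(z) = C1 - 2*z^3/7 - 3*z/2


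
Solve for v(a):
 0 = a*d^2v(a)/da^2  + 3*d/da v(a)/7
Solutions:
 v(a) = C1 + C2*a^(4/7)


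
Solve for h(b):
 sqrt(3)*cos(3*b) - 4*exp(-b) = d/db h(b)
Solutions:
 h(b) = C1 + sqrt(3)*sin(3*b)/3 + 4*exp(-b)


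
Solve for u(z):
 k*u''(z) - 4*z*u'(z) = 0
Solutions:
 u(z) = C1 + C2*erf(sqrt(2)*z*sqrt(-1/k))/sqrt(-1/k)


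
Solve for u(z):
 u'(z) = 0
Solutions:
 u(z) = C1


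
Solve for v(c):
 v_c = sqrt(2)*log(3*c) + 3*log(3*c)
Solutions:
 v(c) = C1 + sqrt(2)*c*log(c) + 3*c*log(c) - 3*c - sqrt(2)*c + c*log(3^(sqrt(2) + 3))


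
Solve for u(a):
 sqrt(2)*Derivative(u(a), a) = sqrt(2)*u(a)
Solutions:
 u(a) = C1*exp(a)


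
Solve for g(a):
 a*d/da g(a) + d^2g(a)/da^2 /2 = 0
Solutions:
 g(a) = C1 + C2*erf(a)


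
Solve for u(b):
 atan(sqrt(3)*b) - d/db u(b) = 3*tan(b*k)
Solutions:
 u(b) = C1 + b*atan(sqrt(3)*b) - 3*Piecewise((-log(cos(b*k))/k, Ne(k, 0)), (0, True)) - sqrt(3)*log(3*b^2 + 1)/6


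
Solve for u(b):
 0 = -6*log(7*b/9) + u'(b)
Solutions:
 u(b) = C1 + 6*b*log(b) - 6*b + b*log(117649/531441)


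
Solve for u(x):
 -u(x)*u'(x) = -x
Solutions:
 u(x) = -sqrt(C1 + x^2)
 u(x) = sqrt(C1 + x^2)


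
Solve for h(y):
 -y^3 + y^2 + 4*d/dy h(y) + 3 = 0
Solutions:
 h(y) = C1 + y^4/16 - y^3/12 - 3*y/4


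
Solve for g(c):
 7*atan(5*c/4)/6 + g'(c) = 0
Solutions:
 g(c) = C1 - 7*c*atan(5*c/4)/6 + 7*log(25*c^2 + 16)/15


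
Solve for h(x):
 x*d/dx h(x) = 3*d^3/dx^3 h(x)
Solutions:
 h(x) = C1 + Integral(C2*airyai(3^(2/3)*x/3) + C3*airybi(3^(2/3)*x/3), x)


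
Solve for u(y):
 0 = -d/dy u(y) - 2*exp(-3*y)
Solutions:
 u(y) = C1 + 2*exp(-3*y)/3


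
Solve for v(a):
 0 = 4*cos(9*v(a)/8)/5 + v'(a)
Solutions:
 4*a/5 - 4*log(sin(9*v(a)/8) - 1)/9 + 4*log(sin(9*v(a)/8) + 1)/9 = C1


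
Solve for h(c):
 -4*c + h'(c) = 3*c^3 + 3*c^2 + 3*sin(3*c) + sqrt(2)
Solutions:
 h(c) = C1 + 3*c^4/4 + c^3 + 2*c^2 + sqrt(2)*c - cos(3*c)


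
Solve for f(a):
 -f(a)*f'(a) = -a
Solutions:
 f(a) = -sqrt(C1 + a^2)
 f(a) = sqrt(C1 + a^2)


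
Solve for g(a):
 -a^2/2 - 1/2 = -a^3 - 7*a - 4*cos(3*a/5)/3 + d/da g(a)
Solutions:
 g(a) = C1 + a^4/4 - a^3/6 + 7*a^2/2 - a/2 + 20*sin(3*a/5)/9


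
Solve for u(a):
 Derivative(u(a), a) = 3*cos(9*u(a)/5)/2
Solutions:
 -3*a/2 - 5*log(sin(9*u(a)/5) - 1)/18 + 5*log(sin(9*u(a)/5) + 1)/18 = C1


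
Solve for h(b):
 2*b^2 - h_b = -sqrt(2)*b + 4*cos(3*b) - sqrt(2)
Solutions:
 h(b) = C1 + 2*b^3/3 + sqrt(2)*b^2/2 + sqrt(2)*b - 4*sin(3*b)/3


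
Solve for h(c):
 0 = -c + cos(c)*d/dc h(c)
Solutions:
 h(c) = C1 + Integral(c/cos(c), c)


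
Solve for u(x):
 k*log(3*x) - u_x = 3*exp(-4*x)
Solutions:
 u(x) = C1 + k*x*log(x) + k*x*(-1 + log(3)) + 3*exp(-4*x)/4


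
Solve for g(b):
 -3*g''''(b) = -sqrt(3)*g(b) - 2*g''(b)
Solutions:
 g(b) = C1*exp(-sqrt(3)*b*sqrt(1 + sqrt(1 + 3*sqrt(3)))/3) + C2*exp(sqrt(3)*b*sqrt(1 + sqrt(1 + 3*sqrt(3)))/3) + C3*sin(sqrt(3)*b*sqrt(-1 + sqrt(1 + 3*sqrt(3)))/3) + C4*cosh(sqrt(3)*b*sqrt(1 - sqrt(1 + 3*sqrt(3)))/3)


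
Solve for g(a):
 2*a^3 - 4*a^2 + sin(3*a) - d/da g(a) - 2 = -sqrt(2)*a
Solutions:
 g(a) = C1 + a^4/2 - 4*a^3/3 + sqrt(2)*a^2/2 - 2*a - cos(3*a)/3


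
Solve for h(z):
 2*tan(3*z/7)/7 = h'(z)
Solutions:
 h(z) = C1 - 2*log(cos(3*z/7))/3


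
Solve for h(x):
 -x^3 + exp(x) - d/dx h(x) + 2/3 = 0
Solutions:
 h(x) = C1 - x^4/4 + 2*x/3 + exp(x)


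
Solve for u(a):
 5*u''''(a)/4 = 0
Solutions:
 u(a) = C1 + C2*a + C3*a^2 + C4*a^3


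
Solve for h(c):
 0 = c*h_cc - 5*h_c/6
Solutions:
 h(c) = C1 + C2*c^(11/6)


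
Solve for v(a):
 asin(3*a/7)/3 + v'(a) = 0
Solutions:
 v(a) = C1 - a*asin(3*a/7)/3 - sqrt(49 - 9*a^2)/9


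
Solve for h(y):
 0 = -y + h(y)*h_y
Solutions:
 h(y) = -sqrt(C1 + y^2)
 h(y) = sqrt(C1 + y^2)


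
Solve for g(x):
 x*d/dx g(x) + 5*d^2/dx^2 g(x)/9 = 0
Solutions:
 g(x) = C1 + C2*erf(3*sqrt(10)*x/10)


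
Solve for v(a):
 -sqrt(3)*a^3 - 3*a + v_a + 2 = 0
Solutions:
 v(a) = C1 + sqrt(3)*a^4/4 + 3*a^2/2 - 2*a


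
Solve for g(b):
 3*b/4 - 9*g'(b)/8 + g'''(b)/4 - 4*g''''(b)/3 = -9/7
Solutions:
 g(b) = C1 + C2*exp(b*((24*sqrt(5178) + 1727)^(-1/3) + 2 + (24*sqrt(5178) + 1727)^(1/3))/32)*sin(sqrt(3)*b*(-(24*sqrt(5178) + 1727)^(1/3) + (24*sqrt(5178) + 1727)^(-1/3))/32) + C3*exp(b*((24*sqrt(5178) + 1727)^(-1/3) + 2 + (24*sqrt(5178) + 1727)^(1/3))/32)*cos(sqrt(3)*b*(-(24*sqrt(5178) + 1727)^(1/3) + (24*sqrt(5178) + 1727)^(-1/3))/32) + C4*exp(b*(-(24*sqrt(5178) + 1727)^(1/3) - 1/(24*sqrt(5178) + 1727)^(1/3) + 1)/16) + b^2/3 + 8*b/7


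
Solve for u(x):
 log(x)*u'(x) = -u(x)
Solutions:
 u(x) = C1*exp(-li(x))


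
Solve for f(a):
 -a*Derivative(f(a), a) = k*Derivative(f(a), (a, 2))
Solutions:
 f(a) = C1 + C2*sqrt(k)*erf(sqrt(2)*a*sqrt(1/k)/2)


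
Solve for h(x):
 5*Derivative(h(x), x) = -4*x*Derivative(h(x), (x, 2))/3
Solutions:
 h(x) = C1 + C2/x^(11/4)


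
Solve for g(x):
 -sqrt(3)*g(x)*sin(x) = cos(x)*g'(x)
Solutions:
 g(x) = C1*cos(x)^(sqrt(3))


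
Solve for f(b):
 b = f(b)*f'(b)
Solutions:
 f(b) = -sqrt(C1 + b^2)
 f(b) = sqrt(C1 + b^2)


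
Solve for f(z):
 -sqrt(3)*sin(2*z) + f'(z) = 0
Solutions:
 f(z) = C1 - sqrt(3)*cos(2*z)/2


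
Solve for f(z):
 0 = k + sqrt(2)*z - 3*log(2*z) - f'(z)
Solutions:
 f(z) = C1 + k*z + sqrt(2)*z^2/2 - 3*z*log(z) - z*log(8) + 3*z


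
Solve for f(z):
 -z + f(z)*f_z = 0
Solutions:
 f(z) = -sqrt(C1 + z^2)
 f(z) = sqrt(C1 + z^2)


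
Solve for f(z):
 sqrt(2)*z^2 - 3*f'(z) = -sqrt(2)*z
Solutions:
 f(z) = C1 + sqrt(2)*z^3/9 + sqrt(2)*z^2/6


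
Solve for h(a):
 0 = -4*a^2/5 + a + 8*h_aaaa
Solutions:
 h(a) = C1 + C2*a + C3*a^2 + C4*a^3 + a^6/3600 - a^5/960


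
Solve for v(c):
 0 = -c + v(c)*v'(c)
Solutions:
 v(c) = -sqrt(C1 + c^2)
 v(c) = sqrt(C1 + c^2)


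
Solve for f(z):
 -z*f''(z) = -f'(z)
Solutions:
 f(z) = C1 + C2*z^2


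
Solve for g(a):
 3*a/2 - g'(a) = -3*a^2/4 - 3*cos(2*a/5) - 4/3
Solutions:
 g(a) = C1 + a^3/4 + 3*a^2/4 + 4*a/3 + 15*sin(2*a/5)/2


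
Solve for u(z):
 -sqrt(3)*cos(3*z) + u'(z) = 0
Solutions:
 u(z) = C1 + sqrt(3)*sin(3*z)/3


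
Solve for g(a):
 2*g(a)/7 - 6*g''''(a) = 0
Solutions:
 g(a) = C1*exp(-21^(3/4)*a/21) + C2*exp(21^(3/4)*a/21) + C3*sin(21^(3/4)*a/21) + C4*cos(21^(3/4)*a/21)


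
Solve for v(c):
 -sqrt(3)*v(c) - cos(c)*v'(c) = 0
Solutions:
 v(c) = C1*(sin(c) - 1)^(sqrt(3)/2)/(sin(c) + 1)^(sqrt(3)/2)


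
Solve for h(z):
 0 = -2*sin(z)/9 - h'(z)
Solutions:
 h(z) = C1 + 2*cos(z)/9


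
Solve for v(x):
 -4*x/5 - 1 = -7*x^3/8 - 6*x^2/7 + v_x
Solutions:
 v(x) = C1 + 7*x^4/32 + 2*x^3/7 - 2*x^2/5 - x


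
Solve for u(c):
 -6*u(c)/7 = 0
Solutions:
 u(c) = 0


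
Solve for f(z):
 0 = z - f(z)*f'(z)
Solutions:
 f(z) = -sqrt(C1 + z^2)
 f(z) = sqrt(C1 + z^2)


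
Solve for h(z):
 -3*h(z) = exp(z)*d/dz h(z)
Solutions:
 h(z) = C1*exp(3*exp(-z))


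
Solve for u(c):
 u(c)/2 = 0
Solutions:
 u(c) = 0


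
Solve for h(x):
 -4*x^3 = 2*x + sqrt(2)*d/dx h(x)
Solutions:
 h(x) = C1 - sqrt(2)*x^4/2 - sqrt(2)*x^2/2


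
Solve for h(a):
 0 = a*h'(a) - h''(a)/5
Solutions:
 h(a) = C1 + C2*erfi(sqrt(10)*a/2)


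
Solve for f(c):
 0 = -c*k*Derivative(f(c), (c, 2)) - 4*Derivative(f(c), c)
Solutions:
 f(c) = C1 + c^(((re(k) - 4)*re(k) + im(k)^2)/(re(k)^2 + im(k)^2))*(C2*sin(4*log(c)*Abs(im(k))/(re(k)^2 + im(k)^2)) + C3*cos(4*log(c)*im(k)/(re(k)^2 + im(k)^2)))


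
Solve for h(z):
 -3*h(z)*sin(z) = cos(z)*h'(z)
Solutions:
 h(z) = C1*cos(z)^3


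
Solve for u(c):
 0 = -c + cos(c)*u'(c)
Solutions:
 u(c) = C1 + Integral(c/cos(c), c)


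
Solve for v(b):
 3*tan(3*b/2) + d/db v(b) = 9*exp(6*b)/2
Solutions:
 v(b) = C1 + 3*exp(6*b)/4 + 2*log(cos(3*b/2))


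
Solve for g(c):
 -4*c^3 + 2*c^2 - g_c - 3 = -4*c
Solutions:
 g(c) = C1 - c^4 + 2*c^3/3 + 2*c^2 - 3*c


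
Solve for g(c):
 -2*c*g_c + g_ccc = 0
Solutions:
 g(c) = C1 + Integral(C2*airyai(2^(1/3)*c) + C3*airybi(2^(1/3)*c), c)


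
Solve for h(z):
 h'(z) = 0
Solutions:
 h(z) = C1


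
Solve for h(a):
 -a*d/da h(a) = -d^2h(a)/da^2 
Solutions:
 h(a) = C1 + C2*erfi(sqrt(2)*a/2)


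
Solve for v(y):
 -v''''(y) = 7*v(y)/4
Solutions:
 v(y) = (C1*sin(7^(1/4)*y/2) + C2*cos(7^(1/4)*y/2))*exp(-7^(1/4)*y/2) + (C3*sin(7^(1/4)*y/2) + C4*cos(7^(1/4)*y/2))*exp(7^(1/4)*y/2)


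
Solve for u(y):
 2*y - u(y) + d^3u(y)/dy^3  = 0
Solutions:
 u(y) = C3*exp(y) + 2*y + (C1*sin(sqrt(3)*y/2) + C2*cos(sqrt(3)*y/2))*exp(-y/2)


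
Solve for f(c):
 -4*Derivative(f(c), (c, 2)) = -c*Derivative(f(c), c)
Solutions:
 f(c) = C1 + C2*erfi(sqrt(2)*c/4)


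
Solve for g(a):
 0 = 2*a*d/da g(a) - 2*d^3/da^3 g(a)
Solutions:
 g(a) = C1 + Integral(C2*airyai(a) + C3*airybi(a), a)


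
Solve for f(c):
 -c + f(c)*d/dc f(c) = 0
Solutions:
 f(c) = -sqrt(C1 + c^2)
 f(c) = sqrt(C1 + c^2)


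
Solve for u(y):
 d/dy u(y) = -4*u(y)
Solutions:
 u(y) = C1*exp(-4*y)


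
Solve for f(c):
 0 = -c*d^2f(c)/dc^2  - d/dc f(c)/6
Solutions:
 f(c) = C1 + C2*c^(5/6)


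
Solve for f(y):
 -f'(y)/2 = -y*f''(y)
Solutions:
 f(y) = C1 + C2*y^(3/2)


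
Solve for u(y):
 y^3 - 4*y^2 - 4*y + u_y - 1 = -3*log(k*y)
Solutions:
 u(y) = C1 - y^4/4 + 4*y^3/3 + 2*y^2 - 3*y*log(k*y) + 4*y


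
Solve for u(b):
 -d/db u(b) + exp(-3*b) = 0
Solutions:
 u(b) = C1 - exp(-3*b)/3


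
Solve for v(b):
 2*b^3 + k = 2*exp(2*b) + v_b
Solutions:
 v(b) = C1 + b^4/2 + b*k - exp(2*b)


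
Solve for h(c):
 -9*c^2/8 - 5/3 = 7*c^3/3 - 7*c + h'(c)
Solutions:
 h(c) = C1 - 7*c^4/12 - 3*c^3/8 + 7*c^2/2 - 5*c/3


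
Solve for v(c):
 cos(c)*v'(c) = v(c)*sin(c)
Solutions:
 v(c) = C1/cos(c)


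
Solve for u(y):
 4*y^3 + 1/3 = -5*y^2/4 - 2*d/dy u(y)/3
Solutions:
 u(y) = C1 - 3*y^4/2 - 5*y^3/8 - y/2


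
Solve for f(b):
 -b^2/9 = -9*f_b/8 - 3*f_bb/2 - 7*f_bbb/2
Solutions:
 f(b) = C1 + 8*b^3/243 - 32*b^2/243 - 64*b/243 + (C2*sin(3*sqrt(6)*b/14) + C3*cos(3*sqrt(6)*b/14))*exp(-3*b/14)


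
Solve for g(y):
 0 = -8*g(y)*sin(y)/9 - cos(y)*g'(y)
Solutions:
 g(y) = C1*cos(y)^(8/9)


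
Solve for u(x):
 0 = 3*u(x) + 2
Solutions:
 u(x) = -2/3


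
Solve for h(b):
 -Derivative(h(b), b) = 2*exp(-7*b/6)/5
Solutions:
 h(b) = C1 + 12*exp(-7*b/6)/35


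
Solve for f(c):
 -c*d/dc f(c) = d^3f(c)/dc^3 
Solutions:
 f(c) = C1 + Integral(C2*airyai(-c) + C3*airybi(-c), c)


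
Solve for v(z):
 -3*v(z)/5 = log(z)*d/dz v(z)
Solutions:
 v(z) = C1*exp(-3*li(z)/5)


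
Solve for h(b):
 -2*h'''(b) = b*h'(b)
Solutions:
 h(b) = C1 + Integral(C2*airyai(-2^(2/3)*b/2) + C3*airybi(-2^(2/3)*b/2), b)


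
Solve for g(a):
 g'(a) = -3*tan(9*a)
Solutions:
 g(a) = C1 + log(cos(9*a))/3


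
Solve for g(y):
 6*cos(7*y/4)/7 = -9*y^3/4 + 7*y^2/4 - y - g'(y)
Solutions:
 g(y) = C1 - 9*y^4/16 + 7*y^3/12 - y^2/2 - 24*sin(7*y/4)/49


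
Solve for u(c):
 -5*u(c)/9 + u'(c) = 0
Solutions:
 u(c) = C1*exp(5*c/9)


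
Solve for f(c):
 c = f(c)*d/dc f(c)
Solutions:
 f(c) = -sqrt(C1 + c^2)
 f(c) = sqrt(C1 + c^2)


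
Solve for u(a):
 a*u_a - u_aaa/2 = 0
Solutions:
 u(a) = C1 + Integral(C2*airyai(2^(1/3)*a) + C3*airybi(2^(1/3)*a), a)


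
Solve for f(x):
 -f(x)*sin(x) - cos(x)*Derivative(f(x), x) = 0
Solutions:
 f(x) = C1*cos(x)


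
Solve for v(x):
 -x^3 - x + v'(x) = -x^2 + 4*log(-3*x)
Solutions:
 v(x) = C1 + x^4/4 - x^3/3 + x^2/2 + 4*x*log(-x) + 4*x*(-1 + log(3))


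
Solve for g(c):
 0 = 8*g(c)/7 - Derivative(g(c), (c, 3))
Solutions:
 g(c) = C3*exp(2*7^(2/3)*c/7) + (C1*sin(sqrt(3)*7^(2/3)*c/7) + C2*cos(sqrt(3)*7^(2/3)*c/7))*exp(-7^(2/3)*c/7)


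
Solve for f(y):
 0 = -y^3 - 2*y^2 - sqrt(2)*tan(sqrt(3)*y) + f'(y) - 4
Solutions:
 f(y) = C1 + y^4/4 + 2*y^3/3 + 4*y - sqrt(6)*log(cos(sqrt(3)*y))/3


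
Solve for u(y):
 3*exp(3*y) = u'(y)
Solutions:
 u(y) = C1 + exp(3*y)


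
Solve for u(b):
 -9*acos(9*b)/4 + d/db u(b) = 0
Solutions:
 u(b) = C1 + 9*b*acos(9*b)/4 - sqrt(1 - 81*b^2)/4


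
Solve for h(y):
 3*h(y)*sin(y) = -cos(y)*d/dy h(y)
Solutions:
 h(y) = C1*cos(y)^3


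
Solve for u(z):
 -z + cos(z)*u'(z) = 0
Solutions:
 u(z) = C1 + Integral(z/cos(z), z)


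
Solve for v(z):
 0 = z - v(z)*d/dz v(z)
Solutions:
 v(z) = -sqrt(C1 + z^2)
 v(z) = sqrt(C1 + z^2)


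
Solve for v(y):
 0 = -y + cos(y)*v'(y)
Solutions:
 v(y) = C1 + Integral(y/cos(y), y)


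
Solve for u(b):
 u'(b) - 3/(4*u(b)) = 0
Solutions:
 u(b) = -sqrt(C1 + 6*b)/2
 u(b) = sqrt(C1 + 6*b)/2


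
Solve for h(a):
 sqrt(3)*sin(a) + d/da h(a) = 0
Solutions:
 h(a) = C1 + sqrt(3)*cos(a)


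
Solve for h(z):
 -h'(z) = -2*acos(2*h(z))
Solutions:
 Integral(1/acos(2*_y), (_y, h(z))) = C1 + 2*z


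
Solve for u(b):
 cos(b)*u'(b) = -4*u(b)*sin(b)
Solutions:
 u(b) = C1*cos(b)^4


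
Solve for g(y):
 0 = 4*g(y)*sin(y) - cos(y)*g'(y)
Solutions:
 g(y) = C1/cos(y)^4


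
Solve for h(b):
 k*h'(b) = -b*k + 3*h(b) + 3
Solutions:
 h(b) = C1*exp(3*b/k) + b*k/3 + k^2/9 - 1


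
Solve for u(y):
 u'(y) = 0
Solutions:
 u(y) = C1


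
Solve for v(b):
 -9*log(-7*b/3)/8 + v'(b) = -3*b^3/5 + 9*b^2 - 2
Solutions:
 v(b) = C1 - 3*b^4/20 + 3*b^3 + 9*b*log(-b)/8 + b*(-25 - 9*log(3) + 9*log(7))/8


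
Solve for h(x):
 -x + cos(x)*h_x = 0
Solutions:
 h(x) = C1 + Integral(x/cos(x), x)


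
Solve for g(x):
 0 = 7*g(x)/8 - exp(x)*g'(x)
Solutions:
 g(x) = C1*exp(-7*exp(-x)/8)


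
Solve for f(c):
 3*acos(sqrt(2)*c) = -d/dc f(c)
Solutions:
 f(c) = C1 - 3*c*acos(sqrt(2)*c) + 3*sqrt(2)*sqrt(1 - 2*c^2)/2


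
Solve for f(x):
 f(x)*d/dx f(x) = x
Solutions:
 f(x) = -sqrt(C1 + x^2)
 f(x) = sqrt(C1 + x^2)


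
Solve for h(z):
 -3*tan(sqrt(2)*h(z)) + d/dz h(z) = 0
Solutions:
 h(z) = sqrt(2)*(pi - asin(C1*exp(3*sqrt(2)*z)))/2
 h(z) = sqrt(2)*asin(C1*exp(3*sqrt(2)*z))/2


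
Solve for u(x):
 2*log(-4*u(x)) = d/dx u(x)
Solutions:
 -Integral(1/(log(-_y) + 2*log(2)), (_y, u(x)))/2 = C1 - x


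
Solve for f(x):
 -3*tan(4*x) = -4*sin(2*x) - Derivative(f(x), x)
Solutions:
 f(x) = C1 - 3*log(cos(4*x))/4 + 2*cos(2*x)


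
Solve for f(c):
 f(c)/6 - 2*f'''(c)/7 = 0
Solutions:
 f(c) = C3*exp(126^(1/3)*c/6) + (C1*sin(14^(1/3)*3^(1/6)*c/4) + C2*cos(14^(1/3)*3^(1/6)*c/4))*exp(-126^(1/3)*c/12)


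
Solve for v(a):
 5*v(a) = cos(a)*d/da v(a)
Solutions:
 v(a) = C1*sqrt(sin(a) + 1)*(sin(a)^2 + 2*sin(a) + 1)/(sqrt(sin(a) - 1)*(sin(a)^2 - 2*sin(a) + 1))


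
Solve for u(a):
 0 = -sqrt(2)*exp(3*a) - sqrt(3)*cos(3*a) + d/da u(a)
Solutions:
 u(a) = C1 + sqrt(2)*exp(3*a)/3 + sqrt(3)*sin(3*a)/3


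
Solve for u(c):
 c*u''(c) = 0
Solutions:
 u(c) = C1 + C2*c


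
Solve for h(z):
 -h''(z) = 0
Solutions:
 h(z) = C1 + C2*z


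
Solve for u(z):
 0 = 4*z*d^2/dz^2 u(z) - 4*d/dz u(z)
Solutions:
 u(z) = C1 + C2*z^2


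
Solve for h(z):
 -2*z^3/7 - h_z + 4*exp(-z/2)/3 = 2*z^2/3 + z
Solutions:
 h(z) = C1 - z^4/14 - 2*z^3/9 - z^2/2 - 8*exp(-z/2)/3


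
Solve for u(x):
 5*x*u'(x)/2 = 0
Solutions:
 u(x) = C1


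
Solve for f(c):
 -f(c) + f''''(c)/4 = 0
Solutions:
 f(c) = C1*exp(-sqrt(2)*c) + C2*exp(sqrt(2)*c) + C3*sin(sqrt(2)*c) + C4*cos(sqrt(2)*c)


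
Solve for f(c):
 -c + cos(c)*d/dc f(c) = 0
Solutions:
 f(c) = C1 + Integral(c/cos(c), c)


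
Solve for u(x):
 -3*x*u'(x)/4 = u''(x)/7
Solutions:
 u(x) = C1 + C2*erf(sqrt(42)*x/4)


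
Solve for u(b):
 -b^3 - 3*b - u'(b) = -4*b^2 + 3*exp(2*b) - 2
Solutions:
 u(b) = C1 - b^4/4 + 4*b^3/3 - 3*b^2/2 + 2*b - 3*exp(2*b)/2


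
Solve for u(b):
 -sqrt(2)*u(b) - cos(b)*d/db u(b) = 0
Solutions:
 u(b) = C1*(sin(b) - 1)^(sqrt(2)/2)/(sin(b) + 1)^(sqrt(2)/2)


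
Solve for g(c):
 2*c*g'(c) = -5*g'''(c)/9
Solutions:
 g(c) = C1 + Integral(C2*airyai(-18^(1/3)*5^(2/3)*c/5) + C3*airybi(-18^(1/3)*5^(2/3)*c/5), c)


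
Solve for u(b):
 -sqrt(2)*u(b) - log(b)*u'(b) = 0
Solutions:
 u(b) = C1*exp(-sqrt(2)*li(b))


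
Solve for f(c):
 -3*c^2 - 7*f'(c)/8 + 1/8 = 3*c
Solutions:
 f(c) = C1 - 8*c^3/7 - 12*c^2/7 + c/7


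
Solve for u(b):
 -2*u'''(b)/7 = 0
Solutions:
 u(b) = C1 + C2*b + C3*b^2


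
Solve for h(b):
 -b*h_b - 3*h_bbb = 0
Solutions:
 h(b) = C1 + Integral(C2*airyai(-3^(2/3)*b/3) + C3*airybi(-3^(2/3)*b/3), b)


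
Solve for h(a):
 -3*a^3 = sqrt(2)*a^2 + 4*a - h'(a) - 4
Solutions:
 h(a) = C1 + 3*a^4/4 + sqrt(2)*a^3/3 + 2*a^2 - 4*a


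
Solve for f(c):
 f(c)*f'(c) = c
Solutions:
 f(c) = -sqrt(C1 + c^2)
 f(c) = sqrt(C1 + c^2)


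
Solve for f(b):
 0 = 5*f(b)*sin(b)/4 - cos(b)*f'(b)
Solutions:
 f(b) = C1/cos(b)^(5/4)


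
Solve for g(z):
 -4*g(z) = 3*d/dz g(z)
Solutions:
 g(z) = C1*exp(-4*z/3)


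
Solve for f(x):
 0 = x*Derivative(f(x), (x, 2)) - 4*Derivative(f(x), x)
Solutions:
 f(x) = C1 + C2*x^5


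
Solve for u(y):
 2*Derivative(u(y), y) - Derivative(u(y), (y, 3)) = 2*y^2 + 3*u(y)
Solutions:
 u(y) = C1*exp(6^(1/3)*y*(4*3^(1/3)/(sqrt(633) + 27)^(1/3) + 2^(1/3)*(sqrt(633) + 27)^(1/3))/12)*sin(2^(1/3)*3^(1/6)*y*(-2^(1/3)*3^(2/3)*(sqrt(633) + 27)^(1/3)/12 + (sqrt(633) + 27)^(-1/3))) + C2*exp(6^(1/3)*y*(4*3^(1/3)/(sqrt(633) + 27)^(1/3) + 2^(1/3)*(sqrt(633) + 27)^(1/3))/12)*cos(2^(1/3)*3^(1/6)*y*(-2^(1/3)*3^(2/3)*(sqrt(633) + 27)^(1/3)/12 + (sqrt(633) + 27)^(-1/3))) + C3*exp(-6^(1/3)*y*(4*3^(1/3)/(sqrt(633) + 27)^(1/3) + 2^(1/3)*(sqrt(633) + 27)^(1/3))/6) - 2*y^2/3 - 8*y/9 - 16/27


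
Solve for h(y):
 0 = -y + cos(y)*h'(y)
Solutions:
 h(y) = C1 + Integral(y/cos(y), y)


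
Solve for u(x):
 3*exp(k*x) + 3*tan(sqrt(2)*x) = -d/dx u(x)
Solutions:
 u(x) = C1 - 3*Piecewise((exp(k*x)/k, Ne(k, 0)), (x, True)) + 3*sqrt(2)*log(cos(sqrt(2)*x))/2


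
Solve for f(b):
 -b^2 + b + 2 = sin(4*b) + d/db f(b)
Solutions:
 f(b) = C1 - b^3/3 + b^2/2 + 2*b + cos(4*b)/4


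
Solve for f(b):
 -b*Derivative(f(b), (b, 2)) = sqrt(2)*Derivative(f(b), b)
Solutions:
 f(b) = C1 + C2*b^(1 - sqrt(2))


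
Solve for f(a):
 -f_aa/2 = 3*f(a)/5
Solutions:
 f(a) = C1*sin(sqrt(30)*a/5) + C2*cos(sqrt(30)*a/5)


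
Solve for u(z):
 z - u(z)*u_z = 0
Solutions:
 u(z) = -sqrt(C1 + z^2)
 u(z) = sqrt(C1 + z^2)


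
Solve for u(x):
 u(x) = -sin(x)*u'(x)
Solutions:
 u(x) = C1*sqrt(cos(x) + 1)/sqrt(cos(x) - 1)


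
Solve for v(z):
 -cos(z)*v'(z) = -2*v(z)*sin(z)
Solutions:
 v(z) = C1/cos(z)^2


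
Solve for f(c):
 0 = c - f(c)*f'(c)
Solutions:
 f(c) = -sqrt(C1 + c^2)
 f(c) = sqrt(C1 + c^2)


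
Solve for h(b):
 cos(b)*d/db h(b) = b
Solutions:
 h(b) = C1 + Integral(b/cos(b), b)


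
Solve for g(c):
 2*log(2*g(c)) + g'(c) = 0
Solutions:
 Integral(1/(log(_y) + log(2)), (_y, g(c)))/2 = C1 - c


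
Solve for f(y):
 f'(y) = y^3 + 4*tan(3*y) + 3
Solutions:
 f(y) = C1 + y^4/4 + 3*y - 4*log(cos(3*y))/3


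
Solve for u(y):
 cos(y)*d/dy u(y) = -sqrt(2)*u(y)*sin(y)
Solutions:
 u(y) = C1*cos(y)^(sqrt(2))


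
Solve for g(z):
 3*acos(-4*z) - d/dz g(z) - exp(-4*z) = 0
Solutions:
 g(z) = C1 + 3*z*acos(-4*z) + 3*sqrt(1 - 16*z^2)/4 + exp(-4*z)/4


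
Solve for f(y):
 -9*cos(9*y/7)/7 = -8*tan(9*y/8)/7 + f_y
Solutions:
 f(y) = C1 - 64*log(cos(9*y/8))/63 - sin(9*y/7)


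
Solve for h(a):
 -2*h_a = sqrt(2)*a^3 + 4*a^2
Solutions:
 h(a) = C1 - sqrt(2)*a^4/8 - 2*a^3/3


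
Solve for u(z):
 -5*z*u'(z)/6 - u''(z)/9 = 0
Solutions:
 u(z) = C1 + C2*erf(sqrt(15)*z/2)


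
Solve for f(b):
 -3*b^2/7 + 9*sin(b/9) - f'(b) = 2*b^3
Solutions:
 f(b) = C1 - b^4/2 - b^3/7 - 81*cos(b/9)


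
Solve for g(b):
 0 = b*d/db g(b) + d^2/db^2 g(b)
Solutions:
 g(b) = C1 + C2*erf(sqrt(2)*b/2)


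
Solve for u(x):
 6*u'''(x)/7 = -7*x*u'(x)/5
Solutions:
 u(x) = C1 + Integral(C2*airyai(-210^(2/3)*x/30) + C3*airybi(-210^(2/3)*x/30), x)


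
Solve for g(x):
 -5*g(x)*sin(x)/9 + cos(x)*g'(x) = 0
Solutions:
 g(x) = C1/cos(x)^(5/9)


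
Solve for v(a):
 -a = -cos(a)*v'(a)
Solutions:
 v(a) = C1 + Integral(a/cos(a), a)


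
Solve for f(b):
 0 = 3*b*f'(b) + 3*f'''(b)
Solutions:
 f(b) = C1 + Integral(C2*airyai(-b) + C3*airybi(-b), b)


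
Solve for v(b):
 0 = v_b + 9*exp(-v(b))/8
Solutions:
 v(b) = log(C1 - 9*b/8)


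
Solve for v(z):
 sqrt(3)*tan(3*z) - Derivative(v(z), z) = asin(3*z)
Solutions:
 v(z) = C1 - z*asin(3*z) - sqrt(1 - 9*z^2)/3 - sqrt(3)*log(cos(3*z))/3


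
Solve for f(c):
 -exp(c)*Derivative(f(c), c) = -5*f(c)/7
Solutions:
 f(c) = C1*exp(-5*exp(-c)/7)


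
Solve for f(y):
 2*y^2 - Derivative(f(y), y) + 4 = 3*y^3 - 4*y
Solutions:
 f(y) = C1 - 3*y^4/4 + 2*y^3/3 + 2*y^2 + 4*y


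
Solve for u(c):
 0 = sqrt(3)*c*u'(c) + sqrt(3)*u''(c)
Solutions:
 u(c) = C1 + C2*erf(sqrt(2)*c/2)


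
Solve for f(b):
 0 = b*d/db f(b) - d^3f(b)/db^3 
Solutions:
 f(b) = C1 + Integral(C2*airyai(b) + C3*airybi(b), b)


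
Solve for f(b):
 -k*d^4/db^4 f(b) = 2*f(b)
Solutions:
 f(b) = C1*exp(-2^(1/4)*b*(-1/k)^(1/4)) + C2*exp(2^(1/4)*b*(-1/k)^(1/4)) + C3*exp(-2^(1/4)*I*b*(-1/k)^(1/4)) + C4*exp(2^(1/4)*I*b*(-1/k)^(1/4))


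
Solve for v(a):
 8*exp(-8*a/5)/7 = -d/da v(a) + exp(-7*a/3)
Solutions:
 v(a) = C1 - 3*exp(-7*a/3)/7 + 5*exp(-8*a/5)/7


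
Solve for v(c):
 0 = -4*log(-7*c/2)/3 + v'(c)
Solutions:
 v(c) = C1 + 4*c*log(-c)/3 + 4*c*(-1 - log(2) + log(7))/3


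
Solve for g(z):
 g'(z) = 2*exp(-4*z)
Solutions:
 g(z) = C1 - exp(-4*z)/2


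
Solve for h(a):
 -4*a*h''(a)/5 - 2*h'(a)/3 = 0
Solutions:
 h(a) = C1 + C2*a^(1/6)


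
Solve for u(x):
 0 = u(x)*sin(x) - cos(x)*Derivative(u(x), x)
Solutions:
 u(x) = C1/cos(x)


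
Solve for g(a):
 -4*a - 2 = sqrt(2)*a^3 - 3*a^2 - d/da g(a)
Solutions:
 g(a) = C1 + sqrt(2)*a^4/4 - a^3 + 2*a^2 + 2*a


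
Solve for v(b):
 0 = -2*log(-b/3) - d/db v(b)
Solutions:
 v(b) = C1 - 2*b*log(-b) + 2*b*(1 + log(3))


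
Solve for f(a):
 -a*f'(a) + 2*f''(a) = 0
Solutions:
 f(a) = C1 + C2*erfi(a/2)


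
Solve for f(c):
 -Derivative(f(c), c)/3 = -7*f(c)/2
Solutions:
 f(c) = C1*exp(21*c/2)


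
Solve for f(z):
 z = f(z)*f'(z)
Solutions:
 f(z) = -sqrt(C1 + z^2)
 f(z) = sqrt(C1 + z^2)


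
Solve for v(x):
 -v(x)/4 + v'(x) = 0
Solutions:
 v(x) = C1*exp(x/4)


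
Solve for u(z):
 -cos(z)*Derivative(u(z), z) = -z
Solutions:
 u(z) = C1 + Integral(z/cos(z), z)


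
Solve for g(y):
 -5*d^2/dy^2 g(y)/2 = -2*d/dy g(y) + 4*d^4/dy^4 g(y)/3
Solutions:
 g(y) = C1 + C2*exp(2^(1/3)*y*(-(24 + sqrt(826))^(1/3) + 5*2^(1/3)/(24 + sqrt(826))^(1/3))/8)*sin(2^(1/3)*sqrt(3)*y*(5*2^(1/3)/(24 + sqrt(826))^(1/3) + (24 + sqrt(826))^(1/3))/8) + C3*exp(2^(1/3)*y*(-(24 + sqrt(826))^(1/3) + 5*2^(1/3)/(24 + sqrt(826))^(1/3))/8)*cos(2^(1/3)*sqrt(3)*y*(5*2^(1/3)/(24 + sqrt(826))^(1/3) + (24 + sqrt(826))^(1/3))/8) + C4*exp(-2^(1/3)*y*(-(24 + sqrt(826))^(1/3) + 5*2^(1/3)/(24 + sqrt(826))^(1/3))/4)


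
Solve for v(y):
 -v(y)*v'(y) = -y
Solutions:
 v(y) = -sqrt(C1 + y^2)
 v(y) = sqrt(C1 + y^2)


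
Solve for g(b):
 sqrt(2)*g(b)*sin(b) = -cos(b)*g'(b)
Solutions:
 g(b) = C1*cos(b)^(sqrt(2))


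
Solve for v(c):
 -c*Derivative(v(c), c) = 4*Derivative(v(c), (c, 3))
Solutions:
 v(c) = C1 + Integral(C2*airyai(-2^(1/3)*c/2) + C3*airybi(-2^(1/3)*c/2), c)


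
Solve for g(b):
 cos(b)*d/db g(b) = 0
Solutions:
 g(b) = C1


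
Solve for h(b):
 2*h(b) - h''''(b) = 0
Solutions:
 h(b) = C1*exp(-2^(1/4)*b) + C2*exp(2^(1/4)*b) + C3*sin(2^(1/4)*b) + C4*cos(2^(1/4)*b)


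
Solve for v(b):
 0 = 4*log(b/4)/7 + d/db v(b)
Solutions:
 v(b) = C1 - 4*b*log(b)/7 + 4*b/7 + 8*b*log(2)/7


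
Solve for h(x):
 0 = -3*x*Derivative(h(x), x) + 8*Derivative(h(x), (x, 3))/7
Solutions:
 h(x) = C1 + Integral(C2*airyai(21^(1/3)*x/2) + C3*airybi(21^(1/3)*x/2), x)


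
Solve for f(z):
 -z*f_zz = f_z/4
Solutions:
 f(z) = C1 + C2*z^(3/4)


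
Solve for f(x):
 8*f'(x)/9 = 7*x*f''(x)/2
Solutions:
 f(x) = C1 + C2*x^(79/63)


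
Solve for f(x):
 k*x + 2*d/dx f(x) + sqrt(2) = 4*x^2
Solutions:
 f(x) = C1 - k*x^2/4 + 2*x^3/3 - sqrt(2)*x/2


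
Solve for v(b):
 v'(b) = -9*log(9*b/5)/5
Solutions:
 v(b) = C1 - 9*b*log(b)/5 - 18*b*log(3)/5 + 9*b/5 + 9*b*log(5)/5


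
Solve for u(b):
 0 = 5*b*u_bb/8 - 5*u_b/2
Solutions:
 u(b) = C1 + C2*b^5


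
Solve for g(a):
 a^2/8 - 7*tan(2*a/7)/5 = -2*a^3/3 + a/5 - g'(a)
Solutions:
 g(a) = C1 - a^4/6 - a^3/24 + a^2/10 - 49*log(cos(2*a/7))/10


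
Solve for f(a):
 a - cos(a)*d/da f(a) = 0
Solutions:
 f(a) = C1 + Integral(a/cos(a), a)


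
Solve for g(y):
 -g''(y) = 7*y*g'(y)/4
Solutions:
 g(y) = C1 + C2*erf(sqrt(14)*y/4)


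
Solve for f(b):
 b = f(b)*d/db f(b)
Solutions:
 f(b) = -sqrt(C1 + b^2)
 f(b) = sqrt(C1 + b^2)


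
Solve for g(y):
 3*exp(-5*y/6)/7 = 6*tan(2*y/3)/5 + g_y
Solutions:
 g(y) = C1 - 9*log(tan(2*y/3)^2 + 1)/10 - 18*exp(-5*y/6)/35


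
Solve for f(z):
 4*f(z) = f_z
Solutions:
 f(z) = C1*exp(4*z)


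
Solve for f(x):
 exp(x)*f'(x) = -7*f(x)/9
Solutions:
 f(x) = C1*exp(7*exp(-x)/9)


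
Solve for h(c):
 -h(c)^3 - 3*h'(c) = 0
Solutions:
 h(c) = -sqrt(6)*sqrt(-1/(C1 - c))/2
 h(c) = sqrt(6)*sqrt(-1/(C1 - c))/2


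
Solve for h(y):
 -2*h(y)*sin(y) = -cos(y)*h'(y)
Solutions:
 h(y) = C1/cos(y)^2


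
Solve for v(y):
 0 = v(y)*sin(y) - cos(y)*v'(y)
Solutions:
 v(y) = C1/cos(y)


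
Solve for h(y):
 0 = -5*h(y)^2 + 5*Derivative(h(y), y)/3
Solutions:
 h(y) = -1/(C1 + 3*y)


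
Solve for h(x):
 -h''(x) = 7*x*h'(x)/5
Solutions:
 h(x) = C1 + C2*erf(sqrt(70)*x/10)


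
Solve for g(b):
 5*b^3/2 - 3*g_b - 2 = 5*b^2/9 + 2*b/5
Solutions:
 g(b) = C1 + 5*b^4/24 - 5*b^3/81 - b^2/15 - 2*b/3


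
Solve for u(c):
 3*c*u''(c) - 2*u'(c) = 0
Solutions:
 u(c) = C1 + C2*c^(5/3)


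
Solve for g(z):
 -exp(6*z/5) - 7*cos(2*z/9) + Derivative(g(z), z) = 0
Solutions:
 g(z) = C1 + 5*exp(6*z/5)/6 + 63*sin(2*z/9)/2


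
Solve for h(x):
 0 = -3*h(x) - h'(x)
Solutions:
 h(x) = C1*exp(-3*x)


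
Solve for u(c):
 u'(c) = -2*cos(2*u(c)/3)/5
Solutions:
 2*c/5 - 3*log(sin(2*u(c)/3) - 1)/4 + 3*log(sin(2*u(c)/3) + 1)/4 = C1


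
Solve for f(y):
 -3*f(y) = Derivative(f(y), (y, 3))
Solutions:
 f(y) = C3*exp(-3^(1/3)*y) + (C1*sin(3^(5/6)*y/2) + C2*cos(3^(5/6)*y/2))*exp(3^(1/3)*y/2)


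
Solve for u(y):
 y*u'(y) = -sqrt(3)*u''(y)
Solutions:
 u(y) = C1 + C2*erf(sqrt(2)*3^(3/4)*y/6)


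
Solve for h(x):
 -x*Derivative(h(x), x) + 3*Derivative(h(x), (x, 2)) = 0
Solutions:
 h(x) = C1 + C2*erfi(sqrt(6)*x/6)


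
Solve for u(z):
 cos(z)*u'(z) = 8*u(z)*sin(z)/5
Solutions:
 u(z) = C1/cos(z)^(8/5)


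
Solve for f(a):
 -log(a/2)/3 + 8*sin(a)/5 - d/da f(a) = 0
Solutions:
 f(a) = C1 - a*log(a)/3 + a*log(2)/3 + a/3 - 8*cos(a)/5


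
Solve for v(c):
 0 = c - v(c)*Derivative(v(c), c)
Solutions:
 v(c) = -sqrt(C1 + c^2)
 v(c) = sqrt(C1 + c^2)


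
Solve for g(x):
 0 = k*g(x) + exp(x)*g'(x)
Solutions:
 g(x) = C1*exp(k*exp(-x))


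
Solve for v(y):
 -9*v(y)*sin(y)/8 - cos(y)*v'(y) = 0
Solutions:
 v(y) = C1*cos(y)^(9/8)


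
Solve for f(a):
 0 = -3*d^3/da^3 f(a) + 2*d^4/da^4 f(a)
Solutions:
 f(a) = C1 + C2*a + C3*a^2 + C4*exp(3*a/2)


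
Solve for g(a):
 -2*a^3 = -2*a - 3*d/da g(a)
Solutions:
 g(a) = C1 + a^4/6 - a^2/3


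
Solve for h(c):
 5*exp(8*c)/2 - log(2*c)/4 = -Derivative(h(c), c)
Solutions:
 h(c) = C1 + c*log(c)/4 + c*(-1 + log(2))/4 - 5*exp(8*c)/16


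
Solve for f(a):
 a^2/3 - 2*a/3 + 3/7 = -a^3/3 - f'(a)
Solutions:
 f(a) = C1 - a^4/12 - a^3/9 + a^2/3 - 3*a/7


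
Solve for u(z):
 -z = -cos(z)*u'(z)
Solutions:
 u(z) = C1 + Integral(z/cos(z), z)


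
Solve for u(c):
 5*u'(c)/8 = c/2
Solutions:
 u(c) = C1 + 2*c^2/5


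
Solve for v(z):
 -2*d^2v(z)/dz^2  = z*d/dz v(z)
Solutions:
 v(z) = C1 + C2*erf(z/2)


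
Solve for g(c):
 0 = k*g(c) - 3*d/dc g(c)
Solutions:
 g(c) = C1*exp(c*k/3)


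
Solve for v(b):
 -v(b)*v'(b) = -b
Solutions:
 v(b) = -sqrt(C1 + b^2)
 v(b) = sqrt(C1 + b^2)


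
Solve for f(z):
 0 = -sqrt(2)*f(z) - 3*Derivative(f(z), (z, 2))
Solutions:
 f(z) = C1*sin(2^(1/4)*sqrt(3)*z/3) + C2*cos(2^(1/4)*sqrt(3)*z/3)


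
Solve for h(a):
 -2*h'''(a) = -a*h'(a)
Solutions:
 h(a) = C1 + Integral(C2*airyai(2^(2/3)*a/2) + C3*airybi(2^(2/3)*a/2), a)


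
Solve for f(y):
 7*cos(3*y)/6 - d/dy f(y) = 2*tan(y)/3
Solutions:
 f(y) = C1 + 2*log(cos(y))/3 + 7*sin(3*y)/18


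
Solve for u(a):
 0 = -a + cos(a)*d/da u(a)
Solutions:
 u(a) = C1 + Integral(a/cos(a), a)


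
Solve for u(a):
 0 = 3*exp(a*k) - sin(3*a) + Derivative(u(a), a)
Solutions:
 u(a) = C1 - cos(3*a)/3 - 3*exp(a*k)/k


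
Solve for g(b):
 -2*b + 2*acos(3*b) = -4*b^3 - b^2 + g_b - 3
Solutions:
 g(b) = C1 + b^4 + b^3/3 - b^2 + 2*b*acos(3*b) + 3*b - 2*sqrt(1 - 9*b^2)/3


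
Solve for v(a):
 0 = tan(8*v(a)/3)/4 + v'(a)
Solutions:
 v(a) = -3*asin(C1*exp(-2*a/3))/8 + 3*pi/8
 v(a) = 3*asin(C1*exp(-2*a/3))/8


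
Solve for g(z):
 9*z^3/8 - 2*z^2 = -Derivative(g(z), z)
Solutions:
 g(z) = C1 - 9*z^4/32 + 2*z^3/3


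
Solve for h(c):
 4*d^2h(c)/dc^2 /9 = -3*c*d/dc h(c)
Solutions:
 h(c) = C1 + C2*erf(3*sqrt(6)*c/4)


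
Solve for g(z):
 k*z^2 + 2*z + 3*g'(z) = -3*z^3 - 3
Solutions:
 g(z) = C1 - k*z^3/9 - z^4/4 - z^2/3 - z


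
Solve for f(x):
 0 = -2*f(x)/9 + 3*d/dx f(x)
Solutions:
 f(x) = C1*exp(2*x/27)


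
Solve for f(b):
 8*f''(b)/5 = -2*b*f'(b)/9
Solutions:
 f(b) = C1 + C2*erf(sqrt(10)*b/12)


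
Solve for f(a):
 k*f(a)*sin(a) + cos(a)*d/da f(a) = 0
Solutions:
 f(a) = C1*exp(k*log(cos(a)))


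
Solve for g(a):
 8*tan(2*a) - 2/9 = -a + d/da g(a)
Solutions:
 g(a) = C1 + a^2/2 - 2*a/9 - 4*log(cos(2*a))


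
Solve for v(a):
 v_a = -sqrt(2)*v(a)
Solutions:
 v(a) = C1*exp(-sqrt(2)*a)


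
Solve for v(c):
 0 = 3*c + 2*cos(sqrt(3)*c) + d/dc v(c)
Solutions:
 v(c) = C1 - 3*c^2/2 - 2*sqrt(3)*sin(sqrt(3)*c)/3


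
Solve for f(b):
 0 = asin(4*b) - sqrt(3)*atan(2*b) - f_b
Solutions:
 f(b) = C1 + b*asin(4*b) + sqrt(1 - 16*b^2)/4 - sqrt(3)*(b*atan(2*b) - log(4*b^2 + 1)/4)


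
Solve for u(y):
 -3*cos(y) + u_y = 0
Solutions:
 u(y) = C1 + 3*sin(y)


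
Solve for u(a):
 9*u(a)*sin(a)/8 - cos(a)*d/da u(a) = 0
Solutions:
 u(a) = C1/cos(a)^(9/8)


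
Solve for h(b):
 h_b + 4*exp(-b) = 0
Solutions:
 h(b) = C1 + 4*exp(-b)


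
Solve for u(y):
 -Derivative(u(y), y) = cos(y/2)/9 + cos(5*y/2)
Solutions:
 u(y) = C1 - 2*sin(y/2)/9 - 2*sin(5*y/2)/5


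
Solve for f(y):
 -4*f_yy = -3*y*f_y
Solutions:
 f(y) = C1 + C2*erfi(sqrt(6)*y/4)


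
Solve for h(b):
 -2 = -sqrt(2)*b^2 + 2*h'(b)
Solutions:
 h(b) = C1 + sqrt(2)*b^3/6 - b


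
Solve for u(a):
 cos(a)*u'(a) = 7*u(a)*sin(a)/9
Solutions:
 u(a) = C1/cos(a)^(7/9)


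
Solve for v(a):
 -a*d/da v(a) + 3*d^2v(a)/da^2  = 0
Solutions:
 v(a) = C1 + C2*erfi(sqrt(6)*a/6)


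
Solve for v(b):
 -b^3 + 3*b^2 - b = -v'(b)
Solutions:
 v(b) = C1 + b^4/4 - b^3 + b^2/2


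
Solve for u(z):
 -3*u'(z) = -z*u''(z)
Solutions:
 u(z) = C1 + C2*z^4


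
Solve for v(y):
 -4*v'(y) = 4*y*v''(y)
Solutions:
 v(y) = C1 + C2*log(y)


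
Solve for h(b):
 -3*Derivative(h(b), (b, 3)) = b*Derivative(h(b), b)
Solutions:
 h(b) = C1 + Integral(C2*airyai(-3^(2/3)*b/3) + C3*airybi(-3^(2/3)*b/3), b)


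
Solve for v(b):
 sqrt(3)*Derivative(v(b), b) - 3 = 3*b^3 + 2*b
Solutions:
 v(b) = C1 + sqrt(3)*b^4/4 + sqrt(3)*b^2/3 + sqrt(3)*b


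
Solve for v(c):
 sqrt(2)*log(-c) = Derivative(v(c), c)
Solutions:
 v(c) = C1 + sqrt(2)*c*log(-c) - sqrt(2)*c


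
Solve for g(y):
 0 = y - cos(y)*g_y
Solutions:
 g(y) = C1 + Integral(y/cos(y), y)


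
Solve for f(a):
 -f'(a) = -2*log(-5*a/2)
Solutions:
 f(a) = C1 + 2*a*log(-a) + 2*a*(-1 - log(2) + log(5))


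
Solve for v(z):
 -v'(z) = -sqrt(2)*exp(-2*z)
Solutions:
 v(z) = C1 - sqrt(2)*exp(-2*z)/2


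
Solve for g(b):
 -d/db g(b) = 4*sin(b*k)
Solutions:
 g(b) = C1 + 4*cos(b*k)/k


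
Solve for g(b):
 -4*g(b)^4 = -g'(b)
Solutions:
 g(b) = (-1/(C1 + 12*b))^(1/3)
 g(b) = (-1/(C1 + 4*b))^(1/3)*(-3^(2/3) - 3*3^(1/6)*I)/6
 g(b) = (-1/(C1 + 4*b))^(1/3)*(-3^(2/3) + 3*3^(1/6)*I)/6


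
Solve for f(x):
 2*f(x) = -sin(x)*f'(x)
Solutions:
 f(x) = C1*(cos(x) + 1)/(cos(x) - 1)


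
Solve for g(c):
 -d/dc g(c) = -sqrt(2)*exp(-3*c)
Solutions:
 g(c) = C1 - sqrt(2)*exp(-3*c)/3


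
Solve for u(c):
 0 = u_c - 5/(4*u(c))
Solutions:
 u(c) = -sqrt(C1 + 10*c)/2
 u(c) = sqrt(C1 + 10*c)/2


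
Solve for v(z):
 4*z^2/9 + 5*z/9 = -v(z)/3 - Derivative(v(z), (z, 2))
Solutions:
 v(z) = C1*sin(sqrt(3)*z/3) + C2*cos(sqrt(3)*z/3) - 4*z^2/3 - 5*z/3 + 8


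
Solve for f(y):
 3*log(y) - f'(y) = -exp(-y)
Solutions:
 f(y) = C1 + 3*y*log(y) - 3*y - exp(-y)


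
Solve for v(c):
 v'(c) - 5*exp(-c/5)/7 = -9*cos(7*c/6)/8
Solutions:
 v(c) = C1 - 27*sin(7*c/6)/28 - 25*exp(-c/5)/7


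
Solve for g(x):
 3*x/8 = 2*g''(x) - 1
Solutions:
 g(x) = C1 + C2*x + x^3/32 + x^2/4


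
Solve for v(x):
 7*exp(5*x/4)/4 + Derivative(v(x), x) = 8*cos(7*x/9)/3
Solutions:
 v(x) = C1 - 7*exp(5*x/4)/5 + 24*sin(7*x/9)/7


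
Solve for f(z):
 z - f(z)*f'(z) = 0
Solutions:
 f(z) = -sqrt(C1 + z^2)
 f(z) = sqrt(C1 + z^2)


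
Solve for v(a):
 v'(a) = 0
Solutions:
 v(a) = C1


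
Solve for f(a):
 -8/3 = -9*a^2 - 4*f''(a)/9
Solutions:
 f(a) = C1 + C2*a - 27*a^4/16 + 3*a^2


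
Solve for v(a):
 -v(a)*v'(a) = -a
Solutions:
 v(a) = -sqrt(C1 + a^2)
 v(a) = sqrt(C1 + a^2)


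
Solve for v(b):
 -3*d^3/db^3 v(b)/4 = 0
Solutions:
 v(b) = C1 + C2*b + C3*b^2


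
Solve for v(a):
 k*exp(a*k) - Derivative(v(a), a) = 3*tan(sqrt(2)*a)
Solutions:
 v(a) = C1 + k*Piecewise((exp(a*k)/k, Ne(k, 0)), (a, True)) + 3*sqrt(2)*log(cos(sqrt(2)*a))/2


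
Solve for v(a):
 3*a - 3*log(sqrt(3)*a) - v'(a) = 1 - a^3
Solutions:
 v(a) = C1 + a^4/4 + 3*a^2/2 - 3*a*log(a) - 3*a*log(3)/2 + 2*a


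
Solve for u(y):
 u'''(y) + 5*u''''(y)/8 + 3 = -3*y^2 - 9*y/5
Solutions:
 u(y) = C1 + C2*y + C3*y^2 + C4*exp(-8*y/5) - y^5/20 + 13*y^4/160 - 45*y^3/64


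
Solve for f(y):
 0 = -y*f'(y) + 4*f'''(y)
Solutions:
 f(y) = C1 + Integral(C2*airyai(2^(1/3)*y/2) + C3*airybi(2^(1/3)*y/2), y)


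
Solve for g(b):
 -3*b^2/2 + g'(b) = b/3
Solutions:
 g(b) = C1 + b^3/2 + b^2/6


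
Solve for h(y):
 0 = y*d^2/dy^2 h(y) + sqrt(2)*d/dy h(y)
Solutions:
 h(y) = C1 + C2*y^(1 - sqrt(2))


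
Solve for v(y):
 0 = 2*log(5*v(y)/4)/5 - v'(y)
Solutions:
 5*Integral(1/(-log(_y) - log(5) + 2*log(2)), (_y, v(y)))/2 = C1 - y


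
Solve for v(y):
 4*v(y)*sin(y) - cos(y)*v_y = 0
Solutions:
 v(y) = C1/cos(y)^4


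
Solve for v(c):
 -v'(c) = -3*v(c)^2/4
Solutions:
 v(c) = -4/(C1 + 3*c)


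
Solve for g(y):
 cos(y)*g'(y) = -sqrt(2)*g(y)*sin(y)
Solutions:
 g(y) = C1*cos(y)^(sqrt(2))


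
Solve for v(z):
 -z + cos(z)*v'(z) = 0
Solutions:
 v(z) = C1 + Integral(z/cos(z), z)


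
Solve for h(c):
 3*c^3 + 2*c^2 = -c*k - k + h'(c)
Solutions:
 h(c) = C1 + 3*c^4/4 + 2*c^3/3 + c^2*k/2 + c*k


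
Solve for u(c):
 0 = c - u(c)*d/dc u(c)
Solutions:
 u(c) = -sqrt(C1 + c^2)
 u(c) = sqrt(C1 + c^2)


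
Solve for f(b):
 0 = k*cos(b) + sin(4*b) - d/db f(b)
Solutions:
 f(b) = C1 + k*sin(b) - cos(4*b)/4


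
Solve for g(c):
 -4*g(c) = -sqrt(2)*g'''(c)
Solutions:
 g(c) = C3*exp(sqrt(2)*c) + (C1*sin(sqrt(6)*c/2) + C2*cos(sqrt(6)*c/2))*exp(-sqrt(2)*c/2)


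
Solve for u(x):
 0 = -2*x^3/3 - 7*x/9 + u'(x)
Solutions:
 u(x) = C1 + x^4/6 + 7*x^2/18


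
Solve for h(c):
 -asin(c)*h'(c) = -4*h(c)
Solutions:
 h(c) = C1*exp(4*Integral(1/asin(c), c))


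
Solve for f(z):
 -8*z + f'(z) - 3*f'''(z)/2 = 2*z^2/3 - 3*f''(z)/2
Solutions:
 f(z) = C1 + C2*exp(z*(3 - sqrt(33))/6) + C3*exp(z*(3 + sqrt(33))/6) + 2*z^3/9 + 3*z^2 - 7*z


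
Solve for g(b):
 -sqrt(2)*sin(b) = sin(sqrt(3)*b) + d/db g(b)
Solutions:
 g(b) = C1 + sqrt(2)*cos(b) + sqrt(3)*cos(sqrt(3)*b)/3


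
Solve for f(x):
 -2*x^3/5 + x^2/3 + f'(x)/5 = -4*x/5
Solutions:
 f(x) = C1 + x^4/2 - 5*x^3/9 - 2*x^2


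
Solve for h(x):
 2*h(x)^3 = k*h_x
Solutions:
 h(x) = -sqrt(2)*sqrt(-k/(C1*k + 2*x))/2
 h(x) = sqrt(2)*sqrt(-k/(C1*k + 2*x))/2
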